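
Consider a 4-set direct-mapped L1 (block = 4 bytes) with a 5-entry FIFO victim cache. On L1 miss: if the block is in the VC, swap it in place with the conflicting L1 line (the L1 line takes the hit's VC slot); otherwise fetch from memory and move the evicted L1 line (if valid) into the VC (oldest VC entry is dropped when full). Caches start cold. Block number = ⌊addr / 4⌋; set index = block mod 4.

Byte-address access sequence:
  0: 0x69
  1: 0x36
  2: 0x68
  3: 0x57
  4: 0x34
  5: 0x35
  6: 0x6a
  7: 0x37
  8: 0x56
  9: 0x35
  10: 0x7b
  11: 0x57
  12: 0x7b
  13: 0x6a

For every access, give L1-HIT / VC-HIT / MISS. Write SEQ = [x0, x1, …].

SEQ = [MISS, MISS, L1-HIT, MISS, VC-HIT, L1-HIT, L1-HIT, L1-HIT, VC-HIT, VC-HIT, MISS, VC-HIT, L1-HIT, VC-HIT]

#0 0x69→b26/s2 MISS; vc=[]
#1 0x36→b13/s1 MISS; vc=[]
#2 0x68→b26/s2 L1-HIT; vc=[]
#3 0x57→b21/s1 MISS; vc=[13]
#4 0x34→b13/s1 VC-HIT; vc=[21]
#5 0x35→b13/s1 L1-HIT; vc=[21]
#6 0x6a→b26/s2 L1-HIT; vc=[21]
#7 0x37→b13/s1 L1-HIT; vc=[21]
#8 0x56→b21/s1 VC-HIT; vc=[13]
#9 0x35→b13/s1 VC-HIT; vc=[21]
#10 0x7b→b30/s2 MISS; vc=[21,26]
#11 0x57→b21/s1 VC-HIT; vc=[13,26]
#12 0x7b→b30/s2 L1-HIT; vc=[13,26]
#13 0x6a→b26/s2 VC-HIT; vc=[13,30]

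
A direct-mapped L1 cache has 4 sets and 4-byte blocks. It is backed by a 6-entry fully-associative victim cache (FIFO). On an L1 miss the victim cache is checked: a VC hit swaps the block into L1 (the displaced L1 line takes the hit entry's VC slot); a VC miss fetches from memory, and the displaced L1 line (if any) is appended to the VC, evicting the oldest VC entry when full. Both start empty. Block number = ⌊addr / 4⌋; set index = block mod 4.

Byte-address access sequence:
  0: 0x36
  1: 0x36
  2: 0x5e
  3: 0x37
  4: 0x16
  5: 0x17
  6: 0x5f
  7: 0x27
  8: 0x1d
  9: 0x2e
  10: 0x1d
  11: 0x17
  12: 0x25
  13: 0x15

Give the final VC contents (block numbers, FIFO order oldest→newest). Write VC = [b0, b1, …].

#0 0x36→b13/s1 MISS; vc=[]
#1 0x36→b13/s1 L1-HIT; vc=[]
#2 0x5e→b23/s3 MISS; vc=[]
#3 0x37→b13/s1 L1-HIT; vc=[]
#4 0x16→b5/s1 MISS; vc=[13]
#5 0x17→b5/s1 L1-HIT; vc=[13]
#6 0x5f→b23/s3 L1-HIT; vc=[13]
#7 0x27→b9/s1 MISS; vc=[13,5]
#8 0x1d→b7/s3 MISS; vc=[13,5,23]
#9 0x2e→b11/s3 MISS; vc=[13,5,23,7]
#10 0x1d→b7/s3 VC-HIT; vc=[13,5,23,11]
#11 0x17→b5/s1 VC-HIT; vc=[13,9,23,11]
#12 0x25→b9/s1 VC-HIT; vc=[13,5,23,11]
#13 0x15→b5/s1 VC-HIT; vc=[13,9,23,11]

VC = [13, 9, 23, 11]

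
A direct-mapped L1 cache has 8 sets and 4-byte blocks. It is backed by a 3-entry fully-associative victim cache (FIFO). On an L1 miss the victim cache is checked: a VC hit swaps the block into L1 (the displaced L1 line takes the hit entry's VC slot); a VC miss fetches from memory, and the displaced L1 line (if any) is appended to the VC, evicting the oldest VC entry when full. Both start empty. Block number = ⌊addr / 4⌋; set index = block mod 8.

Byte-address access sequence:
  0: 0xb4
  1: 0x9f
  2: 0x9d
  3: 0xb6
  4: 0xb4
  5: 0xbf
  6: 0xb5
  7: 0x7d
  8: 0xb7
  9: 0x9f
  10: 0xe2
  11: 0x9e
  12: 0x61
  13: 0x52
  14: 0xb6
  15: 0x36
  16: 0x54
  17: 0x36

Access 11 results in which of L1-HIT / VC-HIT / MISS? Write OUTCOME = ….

OUTCOME = L1-HIT

0: 0xb4 (blk 45, set 5) → MISS  vc=[]
1: 0x9f (blk 39, set 7) → MISS  vc=[]
2: 0x9d (blk 39, set 7) → L1-HIT  vc=[]
3: 0xb6 (blk 45, set 5) → L1-HIT  vc=[]
4: 0xb4 (blk 45, set 5) → L1-HIT  vc=[]
5: 0xbf (blk 47, set 7) → MISS  vc=[39]
6: 0xb5 (blk 45, set 5) → L1-HIT  vc=[39]
7: 0x7d (blk 31, set 7) → MISS  vc=[39, 47]
8: 0xb7 (blk 45, set 5) → L1-HIT  vc=[39, 47]
9: 0x9f (blk 39, set 7) → VC-HIT  vc=[31, 47]
10: 0xe2 (blk 56, set 0) → MISS  vc=[31, 47]
11: 0x9e (blk 39, set 7) → L1-HIT  vc=[31, 47]
12: 0x61 (blk 24, set 0) → MISS  vc=[31, 47, 56]
13: 0x52 (blk 20, set 4) → MISS  vc=[31, 47, 56]
14: 0xb6 (blk 45, set 5) → L1-HIT  vc=[31, 47, 56]
15: 0x36 (blk 13, set 5) → MISS  vc=[47, 56, 45]
16: 0x54 (blk 21, set 5) → MISS  vc=[56, 45, 13]
17: 0x36 (blk 13, set 5) → VC-HIT  vc=[56, 45, 21]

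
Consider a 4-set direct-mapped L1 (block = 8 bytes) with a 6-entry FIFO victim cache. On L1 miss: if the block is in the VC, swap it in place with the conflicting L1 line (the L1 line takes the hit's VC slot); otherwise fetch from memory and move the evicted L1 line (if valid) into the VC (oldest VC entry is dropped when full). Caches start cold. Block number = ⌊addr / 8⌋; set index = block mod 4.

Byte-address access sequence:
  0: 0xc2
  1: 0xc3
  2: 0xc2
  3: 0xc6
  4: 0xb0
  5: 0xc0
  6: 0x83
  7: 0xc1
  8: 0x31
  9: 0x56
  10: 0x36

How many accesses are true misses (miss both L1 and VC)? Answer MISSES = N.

0: 0xc2 (blk 24, set 0) → MISS  vc=[]
1: 0xc3 (blk 24, set 0) → L1-HIT  vc=[]
2: 0xc2 (blk 24, set 0) → L1-HIT  vc=[]
3: 0xc6 (blk 24, set 0) → L1-HIT  vc=[]
4: 0xb0 (blk 22, set 2) → MISS  vc=[]
5: 0xc0 (blk 24, set 0) → L1-HIT  vc=[]
6: 0x83 (blk 16, set 0) → MISS  vc=[24]
7: 0xc1 (blk 24, set 0) → VC-HIT  vc=[16]
8: 0x31 (blk 6, set 2) → MISS  vc=[16, 22]
9: 0x56 (blk 10, set 2) → MISS  vc=[16, 22, 6]
10: 0x36 (blk 6, set 2) → VC-HIT  vc=[16, 22, 10]

MISSES = 5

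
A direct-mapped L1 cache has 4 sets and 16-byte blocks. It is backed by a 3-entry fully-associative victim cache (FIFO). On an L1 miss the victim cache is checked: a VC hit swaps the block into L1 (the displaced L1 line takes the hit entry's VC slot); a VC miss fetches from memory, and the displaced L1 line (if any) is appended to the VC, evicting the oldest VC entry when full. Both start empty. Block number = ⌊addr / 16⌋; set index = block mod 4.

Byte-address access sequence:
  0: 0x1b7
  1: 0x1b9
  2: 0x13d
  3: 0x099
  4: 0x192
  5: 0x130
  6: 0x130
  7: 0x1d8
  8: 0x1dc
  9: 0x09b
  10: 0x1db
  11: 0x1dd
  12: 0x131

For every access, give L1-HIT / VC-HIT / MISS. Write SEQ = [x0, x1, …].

  [0] addr=0x1b7 blk=27 s=3: MISS | VC []
  [1] addr=0x1b9 blk=27 s=3: L1-HIT | VC []
  [2] addr=0x13d blk=19 s=3: MISS | VC [27]
  [3] addr=0x99 blk=9 s=1: MISS | VC [27]
  [4] addr=0x192 blk=25 s=1: MISS | VC [27, 9]
  [5] addr=0x130 blk=19 s=3: L1-HIT | VC [27, 9]
  [6] addr=0x130 blk=19 s=3: L1-HIT | VC [27, 9]
  [7] addr=0x1d8 blk=29 s=1: MISS | VC [27, 9, 25]
  [8] addr=0x1dc blk=29 s=1: L1-HIT | VC [27, 9, 25]
  [9] addr=0x9b blk=9 s=1: VC-HIT | VC [27, 29, 25]
  [10] addr=0x1db blk=29 s=1: VC-HIT | VC [27, 9, 25]
  [11] addr=0x1dd blk=29 s=1: L1-HIT | VC [27, 9, 25]
  [12] addr=0x131 blk=19 s=3: L1-HIT | VC [27, 9, 25]

SEQ = [MISS, L1-HIT, MISS, MISS, MISS, L1-HIT, L1-HIT, MISS, L1-HIT, VC-HIT, VC-HIT, L1-HIT, L1-HIT]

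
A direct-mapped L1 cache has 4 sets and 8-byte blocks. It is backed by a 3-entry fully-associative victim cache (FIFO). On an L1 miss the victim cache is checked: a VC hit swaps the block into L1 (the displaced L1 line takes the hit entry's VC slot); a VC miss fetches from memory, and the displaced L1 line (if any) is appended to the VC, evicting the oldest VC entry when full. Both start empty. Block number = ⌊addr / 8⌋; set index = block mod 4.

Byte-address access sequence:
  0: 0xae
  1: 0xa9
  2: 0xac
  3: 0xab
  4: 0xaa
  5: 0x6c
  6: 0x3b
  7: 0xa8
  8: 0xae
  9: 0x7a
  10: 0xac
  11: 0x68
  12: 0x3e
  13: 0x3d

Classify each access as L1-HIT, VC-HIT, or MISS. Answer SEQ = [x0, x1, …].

#0 0xae→b21/s1 MISS; vc=[]
#1 0xa9→b21/s1 L1-HIT; vc=[]
#2 0xac→b21/s1 L1-HIT; vc=[]
#3 0xab→b21/s1 L1-HIT; vc=[]
#4 0xaa→b21/s1 L1-HIT; vc=[]
#5 0x6c→b13/s1 MISS; vc=[21]
#6 0x3b→b7/s3 MISS; vc=[21]
#7 0xa8→b21/s1 VC-HIT; vc=[13]
#8 0xae→b21/s1 L1-HIT; vc=[13]
#9 0x7a→b15/s3 MISS; vc=[13,7]
#10 0xac→b21/s1 L1-HIT; vc=[13,7]
#11 0x68→b13/s1 VC-HIT; vc=[21,7]
#12 0x3e→b7/s3 VC-HIT; vc=[21,15]
#13 0x3d→b7/s3 L1-HIT; vc=[21,15]

SEQ = [MISS, L1-HIT, L1-HIT, L1-HIT, L1-HIT, MISS, MISS, VC-HIT, L1-HIT, MISS, L1-HIT, VC-HIT, VC-HIT, L1-HIT]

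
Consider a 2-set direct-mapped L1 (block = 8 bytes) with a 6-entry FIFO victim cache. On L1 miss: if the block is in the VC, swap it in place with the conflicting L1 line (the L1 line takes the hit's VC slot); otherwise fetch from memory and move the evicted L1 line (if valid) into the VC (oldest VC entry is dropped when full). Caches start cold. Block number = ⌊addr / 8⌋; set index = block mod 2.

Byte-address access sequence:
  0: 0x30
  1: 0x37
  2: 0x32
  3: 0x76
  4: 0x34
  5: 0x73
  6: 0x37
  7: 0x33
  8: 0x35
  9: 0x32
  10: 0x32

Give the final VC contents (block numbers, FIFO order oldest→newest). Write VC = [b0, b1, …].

#0 0x30→b6/s0 MISS; vc=[]
#1 0x37→b6/s0 L1-HIT; vc=[]
#2 0x32→b6/s0 L1-HIT; vc=[]
#3 0x76→b14/s0 MISS; vc=[6]
#4 0x34→b6/s0 VC-HIT; vc=[14]
#5 0x73→b14/s0 VC-HIT; vc=[6]
#6 0x37→b6/s0 VC-HIT; vc=[14]
#7 0x33→b6/s0 L1-HIT; vc=[14]
#8 0x35→b6/s0 L1-HIT; vc=[14]
#9 0x32→b6/s0 L1-HIT; vc=[14]
#10 0x32→b6/s0 L1-HIT; vc=[14]

VC = [14]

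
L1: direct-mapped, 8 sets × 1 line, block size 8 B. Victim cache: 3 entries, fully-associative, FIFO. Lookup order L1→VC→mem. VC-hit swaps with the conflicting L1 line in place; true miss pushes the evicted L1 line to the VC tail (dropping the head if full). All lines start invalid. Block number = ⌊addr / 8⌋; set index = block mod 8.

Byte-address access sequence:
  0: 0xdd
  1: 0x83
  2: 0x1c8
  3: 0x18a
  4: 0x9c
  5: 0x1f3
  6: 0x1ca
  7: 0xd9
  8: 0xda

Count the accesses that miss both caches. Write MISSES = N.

MISSES = 6

0: 0xdd (blk 27, set 3) → MISS  vc=[]
1: 0x83 (blk 16, set 0) → MISS  vc=[]
2: 0x1c8 (blk 57, set 1) → MISS  vc=[]
3: 0x18a (blk 49, set 1) → MISS  vc=[57]
4: 0x9c (blk 19, set 3) → MISS  vc=[57, 27]
5: 0x1f3 (blk 62, set 6) → MISS  vc=[57, 27]
6: 0x1ca (blk 57, set 1) → VC-HIT  vc=[49, 27]
7: 0xd9 (blk 27, set 3) → VC-HIT  vc=[49, 19]
8: 0xda (blk 27, set 3) → L1-HIT  vc=[49, 19]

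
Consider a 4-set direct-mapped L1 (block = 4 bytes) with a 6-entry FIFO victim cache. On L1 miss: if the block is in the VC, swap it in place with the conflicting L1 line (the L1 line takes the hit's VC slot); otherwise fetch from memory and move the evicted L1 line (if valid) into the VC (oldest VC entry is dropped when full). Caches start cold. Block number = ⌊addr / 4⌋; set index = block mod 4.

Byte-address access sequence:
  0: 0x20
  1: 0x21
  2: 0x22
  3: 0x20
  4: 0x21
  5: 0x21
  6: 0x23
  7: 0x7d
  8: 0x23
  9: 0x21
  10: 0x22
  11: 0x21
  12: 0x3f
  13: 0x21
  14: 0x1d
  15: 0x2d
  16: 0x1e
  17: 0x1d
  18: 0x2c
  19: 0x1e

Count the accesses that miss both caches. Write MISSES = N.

  [0] addr=0x20 blk=8 s=0: MISS | VC []
  [1] addr=0x21 blk=8 s=0: L1-HIT | VC []
  [2] addr=0x22 blk=8 s=0: L1-HIT | VC []
  [3] addr=0x20 blk=8 s=0: L1-HIT | VC []
  [4] addr=0x21 blk=8 s=0: L1-HIT | VC []
  [5] addr=0x21 blk=8 s=0: L1-HIT | VC []
  [6] addr=0x23 blk=8 s=0: L1-HIT | VC []
  [7] addr=0x7d blk=31 s=3: MISS | VC []
  [8] addr=0x23 blk=8 s=0: L1-HIT | VC []
  [9] addr=0x21 blk=8 s=0: L1-HIT | VC []
  [10] addr=0x22 blk=8 s=0: L1-HIT | VC []
  [11] addr=0x21 blk=8 s=0: L1-HIT | VC []
  [12] addr=0x3f blk=15 s=3: MISS | VC [31]
  [13] addr=0x21 blk=8 s=0: L1-HIT | VC [31]
  [14] addr=0x1d blk=7 s=3: MISS | VC [31, 15]
  [15] addr=0x2d blk=11 s=3: MISS | VC [31, 15, 7]
  [16] addr=0x1e blk=7 s=3: VC-HIT | VC [31, 15, 11]
  [17] addr=0x1d blk=7 s=3: L1-HIT | VC [31, 15, 11]
  [18] addr=0x2c blk=11 s=3: VC-HIT | VC [31, 15, 7]
  [19] addr=0x1e blk=7 s=3: VC-HIT | VC [31, 15, 11]

MISSES = 5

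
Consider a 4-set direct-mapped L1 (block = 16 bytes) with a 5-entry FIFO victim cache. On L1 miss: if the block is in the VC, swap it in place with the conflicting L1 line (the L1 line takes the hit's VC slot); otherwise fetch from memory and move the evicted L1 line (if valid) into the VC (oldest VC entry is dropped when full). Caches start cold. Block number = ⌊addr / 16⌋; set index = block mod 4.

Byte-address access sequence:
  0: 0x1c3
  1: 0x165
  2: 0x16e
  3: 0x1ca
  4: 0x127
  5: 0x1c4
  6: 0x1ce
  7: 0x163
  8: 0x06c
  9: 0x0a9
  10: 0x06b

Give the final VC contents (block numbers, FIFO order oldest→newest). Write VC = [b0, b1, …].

  [0] addr=0x1c3 blk=28 s=0: MISS | VC []
  [1] addr=0x165 blk=22 s=2: MISS | VC []
  [2] addr=0x16e blk=22 s=2: L1-HIT | VC []
  [3] addr=0x1ca blk=28 s=0: L1-HIT | VC []
  [4] addr=0x127 blk=18 s=2: MISS | VC [22]
  [5] addr=0x1c4 blk=28 s=0: L1-HIT | VC [22]
  [6] addr=0x1ce blk=28 s=0: L1-HIT | VC [22]
  [7] addr=0x163 blk=22 s=2: VC-HIT | VC [18]
  [8] addr=0x6c blk=6 s=2: MISS | VC [18, 22]
  [9] addr=0xa9 blk=10 s=2: MISS | VC [18, 22, 6]
  [10] addr=0x6b blk=6 s=2: VC-HIT | VC [18, 22, 10]

VC = [18, 22, 10]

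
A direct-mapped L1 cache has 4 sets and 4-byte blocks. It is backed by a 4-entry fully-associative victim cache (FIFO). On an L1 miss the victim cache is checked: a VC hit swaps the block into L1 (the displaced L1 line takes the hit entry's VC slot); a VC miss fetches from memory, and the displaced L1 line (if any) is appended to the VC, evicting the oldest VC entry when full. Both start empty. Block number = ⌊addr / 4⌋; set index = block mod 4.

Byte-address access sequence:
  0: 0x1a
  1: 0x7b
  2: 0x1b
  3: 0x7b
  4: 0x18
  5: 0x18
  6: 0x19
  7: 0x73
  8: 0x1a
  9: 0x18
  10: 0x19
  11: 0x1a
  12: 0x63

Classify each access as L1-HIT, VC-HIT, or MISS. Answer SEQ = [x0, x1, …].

SEQ = [MISS, MISS, VC-HIT, VC-HIT, VC-HIT, L1-HIT, L1-HIT, MISS, L1-HIT, L1-HIT, L1-HIT, L1-HIT, MISS]

#0 0x1a→b6/s2 MISS; vc=[]
#1 0x7b→b30/s2 MISS; vc=[6]
#2 0x1b→b6/s2 VC-HIT; vc=[30]
#3 0x7b→b30/s2 VC-HIT; vc=[6]
#4 0x18→b6/s2 VC-HIT; vc=[30]
#5 0x18→b6/s2 L1-HIT; vc=[30]
#6 0x19→b6/s2 L1-HIT; vc=[30]
#7 0x73→b28/s0 MISS; vc=[30]
#8 0x1a→b6/s2 L1-HIT; vc=[30]
#9 0x18→b6/s2 L1-HIT; vc=[30]
#10 0x19→b6/s2 L1-HIT; vc=[30]
#11 0x1a→b6/s2 L1-HIT; vc=[30]
#12 0x63→b24/s0 MISS; vc=[30,28]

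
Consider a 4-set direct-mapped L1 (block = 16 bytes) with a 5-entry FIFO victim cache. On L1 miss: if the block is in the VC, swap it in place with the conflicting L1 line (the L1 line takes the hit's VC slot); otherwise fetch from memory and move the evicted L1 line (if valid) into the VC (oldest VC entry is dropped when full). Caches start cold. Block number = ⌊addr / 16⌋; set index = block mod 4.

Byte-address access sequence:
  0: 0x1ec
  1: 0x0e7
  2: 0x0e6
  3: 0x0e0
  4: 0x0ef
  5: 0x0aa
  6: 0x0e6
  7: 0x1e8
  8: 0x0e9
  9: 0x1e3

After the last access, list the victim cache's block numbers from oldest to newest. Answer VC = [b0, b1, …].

VC = [14, 10]

#0 0x1ec→b30/s2 MISS; vc=[]
#1 0xe7→b14/s2 MISS; vc=[30]
#2 0xe6→b14/s2 L1-HIT; vc=[30]
#3 0xe0→b14/s2 L1-HIT; vc=[30]
#4 0xef→b14/s2 L1-HIT; vc=[30]
#5 0xaa→b10/s2 MISS; vc=[30,14]
#6 0xe6→b14/s2 VC-HIT; vc=[30,10]
#7 0x1e8→b30/s2 VC-HIT; vc=[14,10]
#8 0xe9→b14/s2 VC-HIT; vc=[30,10]
#9 0x1e3→b30/s2 VC-HIT; vc=[14,10]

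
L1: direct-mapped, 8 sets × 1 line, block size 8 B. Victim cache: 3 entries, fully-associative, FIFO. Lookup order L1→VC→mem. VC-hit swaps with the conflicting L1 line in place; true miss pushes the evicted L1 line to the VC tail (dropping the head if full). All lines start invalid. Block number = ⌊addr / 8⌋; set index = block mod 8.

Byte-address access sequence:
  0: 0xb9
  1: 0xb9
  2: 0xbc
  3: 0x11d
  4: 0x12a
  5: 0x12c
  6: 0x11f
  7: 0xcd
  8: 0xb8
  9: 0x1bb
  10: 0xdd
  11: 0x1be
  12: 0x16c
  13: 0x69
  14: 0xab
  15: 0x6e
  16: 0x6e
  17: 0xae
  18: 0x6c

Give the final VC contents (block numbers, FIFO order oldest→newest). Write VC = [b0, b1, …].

VC = [37, 45, 21]

0: 0xb9 (blk 23, set 7) → MISS  vc=[]
1: 0xb9 (blk 23, set 7) → L1-HIT  vc=[]
2: 0xbc (blk 23, set 7) → L1-HIT  vc=[]
3: 0x11d (blk 35, set 3) → MISS  vc=[]
4: 0x12a (blk 37, set 5) → MISS  vc=[]
5: 0x12c (blk 37, set 5) → L1-HIT  vc=[]
6: 0x11f (blk 35, set 3) → L1-HIT  vc=[]
7: 0xcd (blk 25, set 1) → MISS  vc=[]
8: 0xb8 (blk 23, set 7) → L1-HIT  vc=[]
9: 0x1bb (blk 55, set 7) → MISS  vc=[23]
10: 0xdd (blk 27, set 3) → MISS  vc=[23, 35]
11: 0x1be (blk 55, set 7) → L1-HIT  vc=[23, 35]
12: 0x16c (blk 45, set 5) → MISS  vc=[23, 35, 37]
13: 0x69 (blk 13, set 5) → MISS  vc=[35, 37, 45]
14: 0xab (blk 21, set 5) → MISS  vc=[37, 45, 13]
15: 0x6e (blk 13, set 5) → VC-HIT  vc=[37, 45, 21]
16: 0x6e (blk 13, set 5) → L1-HIT  vc=[37, 45, 21]
17: 0xae (blk 21, set 5) → VC-HIT  vc=[37, 45, 13]
18: 0x6c (blk 13, set 5) → VC-HIT  vc=[37, 45, 21]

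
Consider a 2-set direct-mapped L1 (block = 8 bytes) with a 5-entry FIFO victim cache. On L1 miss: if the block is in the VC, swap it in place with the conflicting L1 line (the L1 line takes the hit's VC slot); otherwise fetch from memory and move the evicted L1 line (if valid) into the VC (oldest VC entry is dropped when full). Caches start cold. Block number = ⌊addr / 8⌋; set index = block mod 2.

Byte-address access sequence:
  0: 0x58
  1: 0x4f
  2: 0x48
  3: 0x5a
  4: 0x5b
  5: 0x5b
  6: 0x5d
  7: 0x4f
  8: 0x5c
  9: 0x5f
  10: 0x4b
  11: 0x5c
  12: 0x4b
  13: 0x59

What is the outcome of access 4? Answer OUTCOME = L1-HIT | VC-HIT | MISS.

OUTCOME = L1-HIT

#0 0x58→b11/s1 MISS; vc=[]
#1 0x4f→b9/s1 MISS; vc=[11]
#2 0x48→b9/s1 L1-HIT; vc=[11]
#3 0x5a→b11/s1 VC-HIT; vc=[9]
#4 0x5b→b11/s1 L1-HIT; vc=[9]
#5 0x5b→b11/s1 L1-HIT; vc=[9]
#6 0x5d→b11/s1 L1-HIT; vc=[9]
#7 0x4f→b9/s1 VC-HIT; vc=[11]
#8 0x5c→b11/s1 VC-HIT; vc=[9]
#9 0x5f→b11/s1 L1-HIT; vc=[9]
#10 0x4b→b9/s1 VC-HIT; vc=[11]
#11 0x5c→b11/s1 VC-HIT; vc=[9]
#12 0x4b→b9/s1 VC-HIT; vc=[11]
#13 0x59→b11/s1 VC-HIT; vc=[9]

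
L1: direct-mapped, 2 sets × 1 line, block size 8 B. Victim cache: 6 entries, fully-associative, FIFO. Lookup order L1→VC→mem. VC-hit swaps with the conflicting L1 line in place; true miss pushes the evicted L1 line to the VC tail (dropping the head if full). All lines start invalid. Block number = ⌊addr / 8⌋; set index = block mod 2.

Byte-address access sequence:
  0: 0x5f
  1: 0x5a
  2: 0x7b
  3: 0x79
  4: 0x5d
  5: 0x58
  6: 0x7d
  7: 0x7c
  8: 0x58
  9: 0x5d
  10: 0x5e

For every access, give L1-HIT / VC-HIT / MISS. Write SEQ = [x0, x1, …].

#0 0x5f→b11/s1 MISS; vc=[]
#1 0x5a→b11/s1 L1-HIT; vc=[]
#2 0x7b→b15/s1 MISS; vc=[11]
#3 0x79→b15/s1 L1-HIT; vc=[11]
#4 0x5d→b11/s1 VC-HIT; vc=[15]
#5 0x58→b11/s1 L1-HIT; vc=[15]
#6 0x7d→b15/s1 VC-HIT; vc=[11]
#7 0x7c→b15/s1 L1-HIT; vc=[11]
#8 0x58→b11/s1 VC-HIT; vc=[15]
#9 0x5d→b11/s1 L1-HIT; vc=[15]
#10 0x5e→b11/s1 L1-HIT; vc=[15]

SEQ = [MISS, L1-HIT, MISS, L1-HIT, VC-HIT, L1-HIT, VC-HIT, L1-HIT, VC-HIT, L1-HIT, L1-HIT]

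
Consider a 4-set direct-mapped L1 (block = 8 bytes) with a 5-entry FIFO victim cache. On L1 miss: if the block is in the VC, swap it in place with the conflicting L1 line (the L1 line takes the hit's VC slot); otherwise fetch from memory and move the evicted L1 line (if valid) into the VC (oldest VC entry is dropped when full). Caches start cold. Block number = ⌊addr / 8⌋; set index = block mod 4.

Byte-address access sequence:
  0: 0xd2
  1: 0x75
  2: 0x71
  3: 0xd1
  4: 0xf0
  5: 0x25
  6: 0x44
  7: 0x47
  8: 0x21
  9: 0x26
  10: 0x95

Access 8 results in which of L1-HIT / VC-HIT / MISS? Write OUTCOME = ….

OUTCOME = VC-HIT

0: 0xd2 (blk 26, set 2) → MISS  vc=[]
1: 0x75 (blk 14, set 2) → MISS  vc=[26]
2: 0x71 (blk 14, set 2) → L1-HIT  vc=[26]
3: 0xd1 (blk 26, set 2) → VC-HIT  vc=[14]
4: 0xf0 (blk 30, set 2) → MISS  vc=[14, 26]
5: 0x25 (blk 4, set 0) → MISS  vc=[14, 26]
6: 0x44 (blk 8, set 0) → MISS  vc=[14, 26, 4]
7: 0x47 (blk 8, set 0) → L1-HIT  vc=[14, 26, 4]
8: 0x21 (blk 4, set 0) → VC-HIT  vc=[14, 26, 8]
9: 0x26 (blk 4, set 0) → L1-HIT  vc=[14, 26, 8]
10: 0x95 (blk 18, set 2) → MISS  vc=[14, 26, 8, 30]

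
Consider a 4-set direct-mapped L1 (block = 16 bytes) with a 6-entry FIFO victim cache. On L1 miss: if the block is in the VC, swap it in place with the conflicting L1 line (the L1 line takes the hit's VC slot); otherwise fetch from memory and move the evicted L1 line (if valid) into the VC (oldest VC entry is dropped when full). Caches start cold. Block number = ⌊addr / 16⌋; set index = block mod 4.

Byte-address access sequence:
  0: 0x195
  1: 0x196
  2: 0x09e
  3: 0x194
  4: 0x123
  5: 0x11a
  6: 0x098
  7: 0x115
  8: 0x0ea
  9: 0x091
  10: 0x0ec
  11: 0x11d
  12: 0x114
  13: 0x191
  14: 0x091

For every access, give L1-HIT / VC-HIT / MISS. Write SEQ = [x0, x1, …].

SEQ = [MISS, L1-HIT, MISS, VC-HIT, MISS, MISS, VC-HIT, VC-HIT, MISS, VC-HIT, L1-HIT, VC-HIT, L1-HIT, VC-HIT, VC-HIT]

0: 0x195 (blk 25, set 1) → MISS  vc=[]
1: 0x196 (blk 25, set 1) → L1-HIT  vc=[]
2: 0x9e (blk 9, set 1) → MISS  vc=[25]
3: 0x194 (blk 25, set 1) → VC-HIT  vc=[9]
4: 0x123 (blk 18, set 2) → MISS  vc=[9]
5: 0x11a (blk 17, set 1) → MISS  vc=[9, 25]
6: 0x98 (blk 9, set 1) → VC-HIT  vc=[17, 25]
7: 0x115 (blk 17, set 1) → VC-HIT  vc=[9, 25]
8: 0xea (blk 14, set 2) → MISS  vc=[9, 25, 18]
9: 0x91 (blk 9, set 1) → VC-HIT  vc=[17, 25, 18]
10: 0xec (blk 14, set 2) → L1-HIT  vc=[17, 25, 18]
11: 0x11d (blk 17, set 1) → VC-HIT  vc=[9, 25, 18]
12: 0x114 (blk 17, set 1) → L1-HIT  vc=[9, 25, 18]
13: 0x191 (blk 25, set 1) → VC-HIT  vc=[9, 17, 18]
14: 0x91 (blk 9, set 1) → VC-HIT  vc=[25, 17, 18]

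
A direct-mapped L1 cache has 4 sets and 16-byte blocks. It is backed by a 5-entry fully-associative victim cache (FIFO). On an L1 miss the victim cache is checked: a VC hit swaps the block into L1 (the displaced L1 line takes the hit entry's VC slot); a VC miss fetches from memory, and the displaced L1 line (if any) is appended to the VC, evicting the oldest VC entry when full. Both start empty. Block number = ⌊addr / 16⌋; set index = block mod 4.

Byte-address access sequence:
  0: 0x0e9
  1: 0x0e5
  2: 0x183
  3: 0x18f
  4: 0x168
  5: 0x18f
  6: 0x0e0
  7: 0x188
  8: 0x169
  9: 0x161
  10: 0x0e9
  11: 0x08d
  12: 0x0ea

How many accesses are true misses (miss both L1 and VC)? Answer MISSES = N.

MISSES = 4

  [0] addr=0xe9 blk=14 s=2: MISS | VC []
  [1] addr=0xe5 blk=14 s=2: L1-HIT | VC []
  [2] addr=0x183 blk=24 s=0: MISS | VC []
  [3] addr=0x18f blk=24 s=0: L1-HIT | VC []
  [4] addr=0x168 blk=22 s=2: MISS | VC [14]
  [5] addr=0x18f blk=24 s=0: L1-HIT | VC [14]
  [6] addr=0xe0 blk=14 s=2: VC-HIT | VC [22]
  [7] addr=0x188 blk=24 s=0: L1-HIT | VC [22]
  [8] addr=0x169 blk=22 s=2: VC-HIT | VC [14]
  [9] addr=0x161 blk=22 s=2: L1-HIT | VC [14]
  [10] addr=0xe9 blk=14 s=2: VC-HIT | VC [22]
  [11] addr=0x8d blk=8 s=0: MISS | VC [22, 24]
  [12] addr=0xea blk=14 s=2: L1-HIT | VC [22, 24]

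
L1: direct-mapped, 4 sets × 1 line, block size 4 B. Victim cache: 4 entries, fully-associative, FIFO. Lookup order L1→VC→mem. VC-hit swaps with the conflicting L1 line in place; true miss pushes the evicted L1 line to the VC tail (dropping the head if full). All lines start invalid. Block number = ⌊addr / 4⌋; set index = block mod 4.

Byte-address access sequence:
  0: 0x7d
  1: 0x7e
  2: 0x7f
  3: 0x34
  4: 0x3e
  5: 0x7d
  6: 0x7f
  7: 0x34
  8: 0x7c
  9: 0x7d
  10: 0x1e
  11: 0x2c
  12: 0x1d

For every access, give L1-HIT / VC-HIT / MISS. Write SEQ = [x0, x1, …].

SEQ = [MISS, L1-HIT, L1-HIT, MISS, MISS, VC-HIT, L1-HIT, L1-HIT, L1-HIT, L1-HIT, MISS, MISS, VC-HIT]

  [0] addr=0x7d blk=31 s=3: MISS | VC []
  [1] addr=0x7e blk=31 s=3: L1-HIT | VC []
  [2] addr=0x7f blk=31 s=3: L1-HIT | VC []
  [3] addr=0x34 blk=13 s=1: MISS | VC []
  [4] addr=0x3e blk=15 s=3: MISS | VC [31]
  [5] addr=0x7d blk=31 s=3: VC-HIT | VC [15]
  [6] addr=0x7f blk=31 s=3: L1-HIT | VC [15]
  [7] addr=0x34 blk=13 s=1: L1-HIT | VC [15]
  [8] addr=0x7c blk=31 s=3: L1-HIT | VC [15]
  [9] addr=0x7d blk=31 s=3: L1-HIT | VC [15]
  [10] addr=0x1e blk=7 s=3: MISS | VC [15, 31]
  [11] addr=0x2c blk=11 s=3: MISS | VC [15, 31, 7]
  [12] addr=0x1d blk=7 s=3: VC-HIT | VC [15, 31, 11]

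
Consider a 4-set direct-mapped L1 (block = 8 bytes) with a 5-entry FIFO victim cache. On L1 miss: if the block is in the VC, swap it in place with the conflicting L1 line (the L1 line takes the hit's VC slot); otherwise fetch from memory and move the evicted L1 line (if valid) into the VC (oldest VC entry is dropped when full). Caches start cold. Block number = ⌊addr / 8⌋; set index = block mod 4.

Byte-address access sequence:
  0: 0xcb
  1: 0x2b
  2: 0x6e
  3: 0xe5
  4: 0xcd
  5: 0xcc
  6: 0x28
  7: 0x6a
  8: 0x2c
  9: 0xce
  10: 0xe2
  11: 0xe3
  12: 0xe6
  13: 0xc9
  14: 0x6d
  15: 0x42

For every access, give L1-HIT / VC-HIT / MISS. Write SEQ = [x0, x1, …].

SEQ = [MISS, MISS, MISS, MISS, VC-HIT, L1-HIT, VC-HIT, VC-HIT, VC-HIT, VC-HIT, L1-HIT, L1-HIT, L1-HIT, L1-HIT, VC-HIT, MISS]

  [0] addr=0xcb blk=25 s=1: MISS | VC []
  [1] addr=0x2b blk=5 s=1: MISS | VC [25]
  [2] addr=0x6e blk=13 s=1: MISS | VC [25, 5]
  [3] addr=0xe5 blk=28 s=0: MISS | VC [25, 5]
  [4] addr=0xcd blk=25 s=1: VC-HIT | VC [13, 5]
  [5] addr=0xcc blk=25 s=1: L1-HIT | VC [13, 5]
  [6] addr=0x28 blk=5 s=1: VC-HIT | VC [13, 25]
  [7] addr=0x6a blk=13 s=1: VC-HIT | VC [5, 25]
  [8] addr=0x2c blk=5 s=1: VC-HIT | VC [13, 25]
  [9] addr=0xce blk=25 s=1: VC-HIT | VC [13, 5]
  [10] addr=0xe2 blk=28 s=0: L1-HIT | VC [13, 5]
  [11] addr=0xe3 blk=28 s=0: L1-HIT | VC [13, 5]
  [12] addr=0xe6 blk=28 s=0: L1-HIT | VC [13, 5]
  [13] addr=0xc9 blk=25 s=1: L1-HIT | VC [13, 5]
  [14] addr=0x6d blk=13 s=1: VC-HIT | VC [25, 5]
  [15] addr=0x42 blk=8 s=0: MISS | VC [25, 5, 28]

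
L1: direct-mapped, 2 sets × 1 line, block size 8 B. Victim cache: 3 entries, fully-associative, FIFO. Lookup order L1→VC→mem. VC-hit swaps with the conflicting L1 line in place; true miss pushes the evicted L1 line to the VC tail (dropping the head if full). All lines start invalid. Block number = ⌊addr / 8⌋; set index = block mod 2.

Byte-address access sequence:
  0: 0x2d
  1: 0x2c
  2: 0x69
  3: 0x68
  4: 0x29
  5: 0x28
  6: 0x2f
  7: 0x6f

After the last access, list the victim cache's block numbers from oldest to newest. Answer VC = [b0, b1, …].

#0 0x2d→b5/s1 MISS; vc=[]
#1 0x2c→b5/s1 L1-HIT; vc=[]
#2 0x69→b13/s1 MISS; vc=[5]
#3 0x68→b13/s1 L1-HIT; vc=[5]
#4 0x29→b5/s1 VC-HIT; vc=[13]
#5 0x28→b5/s1 L1-HIT; vc=[13]
#6 0x2f→b5/s1 L1-HIT; vc=[13]
#7 0x6f→b13/s1 VC-HIT; vc=[5]

VC = [5]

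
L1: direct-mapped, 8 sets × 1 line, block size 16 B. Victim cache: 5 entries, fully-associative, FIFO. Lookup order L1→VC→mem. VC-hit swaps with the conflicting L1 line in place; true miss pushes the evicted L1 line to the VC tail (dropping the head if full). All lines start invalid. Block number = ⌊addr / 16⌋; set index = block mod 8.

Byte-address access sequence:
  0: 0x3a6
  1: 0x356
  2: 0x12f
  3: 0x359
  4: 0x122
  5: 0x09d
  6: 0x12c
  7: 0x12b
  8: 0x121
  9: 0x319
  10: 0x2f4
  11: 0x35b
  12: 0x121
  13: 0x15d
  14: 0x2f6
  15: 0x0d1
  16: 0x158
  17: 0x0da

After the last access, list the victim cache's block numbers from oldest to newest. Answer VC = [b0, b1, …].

  [0] addr=0x3a6 blk=58 s=2: MISS | VC []
  [1] addr=0x356 blk=53 s=5: MISS | VC []
  [2] addr=0x12f blk=18 s=2: MISS | VC [58]
  [3] addr=0x359 blk=53 s=5: L1-HIT | VC [58]
  [4] addr=0x122 blk=18 s=2: L1-HIT | VC [58]
  [5] addr=0x9d blk=9 s=1: MISS | VC [58]
  [6] addr=0x12c blk=18 s=2: L1-HIT | VC [58]
  [7] addr=0x12b blk=18 s=2: L1-HIT | VC [58]
  [8] addr=0x121 blk=18 s=2: L1-HIT | VC [58]
  [9] addr=0x319 blk=49 s=1: MISS | VC [58, 9]
  [10] addr=0x2f4 blk=47 s=7: MISS | VC [58, 9]
  [11] addr=0x35b blk=53 s=5: L1-HIT | VC [58, 9]
  [12] addr=0x121 blk=18 s=2: L1-HIT | VC [58, 9]
  [13] addr=0x15d blk=21 s=5: MISS | VC [58, 9, 53]
  [14] addr=0x2f6 blk=47 s=7: L1-HIT | VC [58, 9, 53]
  [15] addr=0xd1 blk=13 s=5: MISS | VC [58, 9, 53, 21]
  [16] addr=0x158 blk=21 s=5: VC-HIT | VC [58, 9, 53, 13]
  [17] addr=0xda blk=13 s=5: VC-HIT | VC [58, 9, 53, 21]

VC = [58, 9, 53, 21]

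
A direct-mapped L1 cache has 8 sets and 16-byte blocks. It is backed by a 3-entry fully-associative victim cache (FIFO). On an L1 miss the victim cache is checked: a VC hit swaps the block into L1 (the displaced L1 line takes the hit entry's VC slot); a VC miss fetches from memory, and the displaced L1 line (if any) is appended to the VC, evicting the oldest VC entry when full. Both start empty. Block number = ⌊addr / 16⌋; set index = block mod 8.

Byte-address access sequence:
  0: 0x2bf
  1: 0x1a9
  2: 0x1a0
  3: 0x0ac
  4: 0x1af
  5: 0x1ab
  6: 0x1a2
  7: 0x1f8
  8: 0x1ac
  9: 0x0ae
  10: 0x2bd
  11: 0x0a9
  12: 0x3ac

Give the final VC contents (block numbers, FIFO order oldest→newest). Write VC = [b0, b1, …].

VC = [26, 10]

0: 0x2bf (blk 43, set 3) → MISS  vc=[]
1: 0x1a9 (blk 26, set 2) → MISS  vc=[]
2: 0x1a0 (blk 26, set 2) → L1-HIT  vc=[]
3: 0xac (blk 10, set 2) → MISS  vc=[26]
4: 0x1af (blk 26, set 2) → VC-HIT  vc=[10]
5: 0x1ab (blk 26, set 2) → L1-HIT  vc=[10]
6: 0x1a2 (blk 26, set 2) → L1-HIT  vc=[10]
7: 0x1f8 (blk 31, set 7) → MISS  vc=[10]
8: 0x1ac (blk 26, set 2) → L1-HIT  vc=[10]
9: 0xae (blk 10, set 2) → VC-HIT  vc=[26]
10: 0x2bd (blk 43, set 3) → L1-HIT  vc=[26]
11: 0xa9 (blk 10, set 2) → L1-HIT  vc=[26]
12: 0x3ac (blk 58, set 2) → MISS  vc=[26, 10]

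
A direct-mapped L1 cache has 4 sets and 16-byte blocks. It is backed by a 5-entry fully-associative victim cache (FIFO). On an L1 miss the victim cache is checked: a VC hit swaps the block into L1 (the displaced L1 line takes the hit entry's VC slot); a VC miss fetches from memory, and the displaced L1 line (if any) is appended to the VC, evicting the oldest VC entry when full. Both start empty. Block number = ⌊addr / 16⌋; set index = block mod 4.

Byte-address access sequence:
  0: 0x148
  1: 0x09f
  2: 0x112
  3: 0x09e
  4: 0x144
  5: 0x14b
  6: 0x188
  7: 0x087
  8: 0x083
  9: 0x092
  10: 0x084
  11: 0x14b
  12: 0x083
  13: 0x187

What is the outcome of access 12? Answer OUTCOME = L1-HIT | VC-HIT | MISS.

OUTCOME = VC-HIT

0: 0x148 (blk 20, set 0) → MISS  vc=[]
1: 0x9f (blk 9, set 1) → MISS  vc=[]
2: 0x112 (blk 17, set 1) → MISS  vc=[9]
3: 0x9e (blk 9, set 1) → VC-HIT  vc=[17]
4: 0x144 (blk 20, set 0) → L1-HIT  vc=[17]
5: 0x14b (blk 20, set 0) → L1-HIT  vc=[17]
6: 0x188 (blk 24, set 0) → MISS  vc=[17, 20]
7: 0x87 (blk 8, set 0) → MISS  vc=[17, 20, 24]
8: 0x83 (blk 8, set 0) → L1-HIT  vc=[17, 20, 24]
9: 0x92 (blk 9, set 1) → L1-HIT  vc=[17, 20, 24]
10: 0x84 (blk 8, set 0) → L1-HIT  vc=[17, 20, 24]
11: 0x14b (blk 20, set 0) → VC-HIT  vc=[17, 8, 24]
12: 0x83 (blk 8, set 0) → VC-HIT  vc=[17, 20, 24]
13: 0x187 (blk 24, set 0) → VC-HIT  vc=[17, 20, 8]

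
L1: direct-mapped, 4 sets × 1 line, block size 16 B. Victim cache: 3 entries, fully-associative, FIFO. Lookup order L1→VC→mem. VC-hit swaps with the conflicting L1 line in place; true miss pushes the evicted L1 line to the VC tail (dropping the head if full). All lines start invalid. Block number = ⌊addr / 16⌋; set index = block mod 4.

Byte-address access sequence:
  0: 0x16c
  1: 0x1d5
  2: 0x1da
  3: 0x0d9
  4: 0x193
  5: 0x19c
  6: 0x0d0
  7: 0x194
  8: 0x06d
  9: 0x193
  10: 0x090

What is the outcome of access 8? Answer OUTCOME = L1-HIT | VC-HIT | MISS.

OUTCOME = MISS

#0 0x16c→b22/s2 MISS; vc=[]
#1 0x1d5→b29/s1 MISS; vc=[]
#2 0x1da→b29/s1 L1-HIT; vc=[]
#3 0xd9→b13/s1 MISS; vc=[29]
#4 0x193→b25/s1 MISS; vc=[29,13]
#5 0x19c→b25/s1 L1-HIT; vc=[29,13]
#6 0xd0→b13/s1 VC-HIT; vc=[29,25]
#7 0x194→b25/s1 VC-HIT; vc=[29,13]
#8 0x6d→b6/s2 MISS; vc=[29,13,22]
#9 0x193→b25/s1 L1-HIT; vc=[29,13,22]
#10 0x90→b9/s1 MISS; vc=[13,22,25]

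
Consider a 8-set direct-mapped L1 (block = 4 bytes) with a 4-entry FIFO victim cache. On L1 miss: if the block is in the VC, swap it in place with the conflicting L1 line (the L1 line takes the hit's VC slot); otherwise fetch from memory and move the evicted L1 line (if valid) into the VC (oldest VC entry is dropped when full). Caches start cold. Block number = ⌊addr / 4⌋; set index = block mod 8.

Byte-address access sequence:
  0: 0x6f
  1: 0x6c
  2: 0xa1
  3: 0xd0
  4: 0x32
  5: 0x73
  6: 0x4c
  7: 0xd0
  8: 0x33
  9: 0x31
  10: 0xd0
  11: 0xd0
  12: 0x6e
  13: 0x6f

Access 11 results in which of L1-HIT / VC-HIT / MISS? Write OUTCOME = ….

  [0] addr=0x6f blk=27 s=3: MISS | VC []
  [1] addr=0x6c blk=27 s=3: L1-HIT | VC []
  [2] addr=0xa1 blk=40 s=0: MISS | VC []
  [3] addr=0xd0 blk=52 s=4: MISS | VC []
  [4] addr=0x32 blk=12 s=4: MISS | VC [52]
  [5] addr=0x73 blk=28 s=4: MISS | VC [52, 12]
  [6] addr=0x4c blk=19 s=3: MISS | VC [52, 12, 27]
  [7] addr=0xd0 blk=52 s=4: VC-HIT | VC [28, 12, 27]
  [8] addr=0x33 blk=12 s=4: VC-HIT | VC [28, 52, 27]
  [9] addr=0x31 blk=12 s=4: L1-HIT | VC [28, 52, 27]
  [10] addr=0xd0 blk=52 s=4: VC-HIT | VC [28, 12, 27]
  [11] addr=0xd0 blk=52 s=4: L1-HIT | VC [28, 12, 27]
  [12] addr=0x6e blk=27 s=3: VC-HIT | VC [28, 12, 19]
  [13] addr=0x6f blk=27 s=3: L1-HIT | VC [28, 12, 19]

OUTCOME = L1-HIT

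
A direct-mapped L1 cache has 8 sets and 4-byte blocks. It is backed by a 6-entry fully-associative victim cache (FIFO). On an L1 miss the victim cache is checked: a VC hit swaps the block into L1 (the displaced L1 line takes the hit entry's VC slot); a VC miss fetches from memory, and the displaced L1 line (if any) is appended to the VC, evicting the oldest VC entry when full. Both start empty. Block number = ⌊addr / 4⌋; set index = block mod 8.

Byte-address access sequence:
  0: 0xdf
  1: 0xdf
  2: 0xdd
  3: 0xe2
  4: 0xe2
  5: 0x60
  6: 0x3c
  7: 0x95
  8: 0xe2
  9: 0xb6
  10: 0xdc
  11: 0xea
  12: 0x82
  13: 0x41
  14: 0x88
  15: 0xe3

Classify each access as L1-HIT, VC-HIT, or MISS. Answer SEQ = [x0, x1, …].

#0 0xdf→b55/s7 MISS; vc=[]
#1 0xdf→b55/s7 L1-HIT; vc=[]
#2 0xdd→b55/s7 L1-HIT; vc=[]
#3 0xe2→b56/s0 MISS; vc=[]
#4 0xe2→b56/s0 L1-HIT; vc=[]
#5 0x60→b24/s0 MISS; vc=[56]
#6 0x3c→b15/s7 MISS; vc=[56,55]
#7 0x95→b37/s5 MISS; vc=[56,55]
#8 0xe2→b56/s0 VC-HIT; vc=[24,55]
#9 0xb6→b45/s5 MISS; vc=[24,55,37]
#10 0xdc→b55/s7 VC-HIT; vc=[24,15,37]
#11 0xea→b58/s2 MISS; vc=[24,15,37]
#12 0x82→b32/s0 MISS; vc=[24,15,37,56]
#13 0x41→b16/s0 MISS; vc=[24,15,37,56,32]
#14 0x88→b34/s2 MISS; vc=[24,15,37,56,32,58]
#15 0xe3→b56/s0 VC-HIT; vc=[24,15,37,16,32,58]

SEQ = [MISS, L1-HIT, L1-HIT, MISS, L1-HIT, MISS, MISS, MISS, VC-HIT, MISS, VC-HIT, MISS, MISS, MISS, MISS, VC-HIT]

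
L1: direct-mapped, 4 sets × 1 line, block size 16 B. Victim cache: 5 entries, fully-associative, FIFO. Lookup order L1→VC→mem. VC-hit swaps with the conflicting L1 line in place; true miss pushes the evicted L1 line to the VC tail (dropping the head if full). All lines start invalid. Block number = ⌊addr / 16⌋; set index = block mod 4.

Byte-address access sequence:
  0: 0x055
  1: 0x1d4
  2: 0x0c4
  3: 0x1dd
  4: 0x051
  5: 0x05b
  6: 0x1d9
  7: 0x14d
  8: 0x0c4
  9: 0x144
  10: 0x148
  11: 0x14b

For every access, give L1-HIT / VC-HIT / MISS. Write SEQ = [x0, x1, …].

  [0] addr=0x55 blk=5 s=1: MISS | VC []
  [1] addr=0x1d4 blk=29 s=1: MISS | VC [5]
  [2] addr=0xc4 blk=12 s=0: MISS | VC [5]
  [3] addr=0x1dd blk=29 s=1: L1-HIT | VC [5]
  [4] addr=0x51 blk=5 s=1: VC-HIT | VC [29]
  [5] addr=0x5b blk=5 s=1: L1-HIT | VC [29]
  [6] addr=0x1d9 blk=29 s=1: VC-HIT | VC [5]
  [7] addr=0x14d blk=20 s=0: MISS | VC [5, 12]
  [8] addr=0xc4 blk=12 s=0: VC-HIT | VC [5, 20]
  [9] addr=0x144 blk=20 s=0: VC-HIT | VC [5, 12]
  [10] addr=0x148 blk=20 s=0: L1-HIT | VC [5, 12]
  [11] addr=0x14b blk=20 s=0: L1-HIT | VC [5, 12]

SEQ = [MISS, MISS, MISS, L1-HIT, VC-HIT, L1-HIT, VC-HIT, MISS, VC-HIT, VC-HIT, L1-HIT, L1-HIT]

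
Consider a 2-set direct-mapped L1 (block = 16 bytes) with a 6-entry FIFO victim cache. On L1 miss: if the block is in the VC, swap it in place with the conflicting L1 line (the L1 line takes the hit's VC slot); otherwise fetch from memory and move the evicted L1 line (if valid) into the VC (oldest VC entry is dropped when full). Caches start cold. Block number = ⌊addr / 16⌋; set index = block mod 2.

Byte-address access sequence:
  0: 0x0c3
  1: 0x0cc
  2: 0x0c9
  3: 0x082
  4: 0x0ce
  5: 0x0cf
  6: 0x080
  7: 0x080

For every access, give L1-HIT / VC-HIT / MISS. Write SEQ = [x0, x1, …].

#0 0xc3→b12/s0 MISS; vc=[]
#1 0xcc→b12/s0 L1-HIT; vc=[]
#2 0xc9→b12/s0 L1-HIT; vc=[]
#3 0x82→b8/s0 MISS; vc=[12]
#4 0xce→b12/s0 VC-HIT; vc=[8]
#5 0xcf→b12/s0 L1-HIT; vc=[8]
#6 0x80→b8/s0 VC-HIT; vc=[12]
#7 0x80→b8/s0 L1-HIT; vc=[12]

SEQ = [MISS, L1-HIT, L1-HIT, MISS, VC-HIT, L1-HIT, VC-HIT, L1-HIT]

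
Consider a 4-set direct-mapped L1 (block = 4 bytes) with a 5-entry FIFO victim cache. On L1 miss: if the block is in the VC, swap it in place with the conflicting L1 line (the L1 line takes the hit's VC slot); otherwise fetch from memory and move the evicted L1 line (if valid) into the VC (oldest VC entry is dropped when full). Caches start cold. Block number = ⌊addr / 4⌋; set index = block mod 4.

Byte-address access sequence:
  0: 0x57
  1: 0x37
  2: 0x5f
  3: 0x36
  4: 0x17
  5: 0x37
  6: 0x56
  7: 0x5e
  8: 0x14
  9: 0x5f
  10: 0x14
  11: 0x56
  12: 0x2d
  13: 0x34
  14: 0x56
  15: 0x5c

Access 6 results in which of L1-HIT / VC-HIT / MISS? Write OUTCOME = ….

  [0] addr=0x57 blk=21 s=1: MISS | VC []
  [1] addr=0x37 blk=13 s=1: MISS | VC [21]
  [2] addr=0x5f blk=23 s=3: MISS | VC [21]
  [3] addr=0x36 blk=13 s=1: L1-HIT | VC [21]
  [4] addr=0x17 blk=5 s=1: MISS | VC [21, 13]
  [5] addr=0x37 blk=13 s=1: VC-HIT | VC [21, 5]
  [6] addr=0x56 blk=21 s=1: VC-HIT | VC [13, 5]
  [7] addr=0x5e blk=23 s=3: L1-HIT | VC [13, 5]
  [8] addr=0x14 blk=5 s=1: VC-HIT | VC [13, 21]
  [9] addr=0x5f blk=23 s=3: L1-HIT | VC [13, 21]
  [10] addr=0x14 blk=5 s=1: L1-HIT | VC [13, 21]
  [11] addr=0x56 blk=21 s=1: VC-HIT | VC [13, 5]
  [12] addr=0x2d blk=11 s=3: MISS | VC [13, 5, 23]
  [13] addr=0x34 blk=13 s=1: VC-HIT | VC [21, 5, 23]
  [14] addr=0x56 blk=21 s=1: VC-HIT | VC [13, 5, 23]
  [15] addr=0x5c blk=23 s=3: VC-HIT | VC [13, 5, 11]

OUTCOME = VC-HIT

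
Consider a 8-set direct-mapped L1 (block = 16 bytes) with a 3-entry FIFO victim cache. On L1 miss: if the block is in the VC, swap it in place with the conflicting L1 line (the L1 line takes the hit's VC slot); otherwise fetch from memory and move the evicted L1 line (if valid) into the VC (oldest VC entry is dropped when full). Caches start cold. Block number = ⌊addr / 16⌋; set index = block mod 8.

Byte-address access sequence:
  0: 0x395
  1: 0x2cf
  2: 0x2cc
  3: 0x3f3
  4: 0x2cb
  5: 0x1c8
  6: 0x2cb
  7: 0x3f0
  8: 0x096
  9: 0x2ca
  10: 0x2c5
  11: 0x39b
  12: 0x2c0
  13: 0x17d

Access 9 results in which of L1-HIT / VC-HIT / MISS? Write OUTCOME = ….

OUTCOME = L1-HIT

  [0] addr=0x395 blk=57 s=1: MISS | VC []
  [1] addr=0x2cf blk=44 s=4: MISS | VC []
  [2] addr=0x2cc blk=44 s=4: L1-HIT | VC []
  [3] addr=0x3f3 blk=63 s=7: MISS | VC []
  [4] addr=0x2cb blk=44 s=4: L1-HIT | VC []
  [5] addr=0x1c8 blk=28 s=4: MISS | VC [44]
  [6] addr=0x2cb blk=44 s=4: VC-HIT | VC [28]
  [7] addr=0x3f0 blk=63 s=7: L1-HIT | VC [28]
  [8] addr=0x96 blk=9 s=1: MISS | VC [28, 57]
  [9] addr=0x2ca blk=44 s=4: L1-HIT | VC [28, 57]
  [10] addr=0x2c5 blk=44 s=4: L1-HIT | VC [28, 57]
  [11] addr=0x39b blk=57 s=1: VC-HIT | VC [28, 9]
  [12] addr=0x2c0 blk=44 s=4: L1-HIT | VC [28, 9]
  [13] addr=0x17d blk=23 s=7: MISS | VC [28, 9, 63]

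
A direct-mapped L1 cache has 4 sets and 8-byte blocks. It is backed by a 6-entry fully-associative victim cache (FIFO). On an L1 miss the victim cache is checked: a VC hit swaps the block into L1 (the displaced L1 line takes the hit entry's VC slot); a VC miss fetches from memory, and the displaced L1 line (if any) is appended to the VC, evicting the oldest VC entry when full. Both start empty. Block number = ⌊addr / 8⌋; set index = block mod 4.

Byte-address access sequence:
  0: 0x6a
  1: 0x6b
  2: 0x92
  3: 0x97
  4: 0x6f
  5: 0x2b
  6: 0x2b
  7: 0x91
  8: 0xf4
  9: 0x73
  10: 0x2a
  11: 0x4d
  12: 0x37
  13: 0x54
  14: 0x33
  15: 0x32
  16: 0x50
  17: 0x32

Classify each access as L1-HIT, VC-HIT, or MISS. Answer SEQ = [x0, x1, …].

SEQ = [MISS, L1-HIT, MISS, L1-HIT, L1-HIT, MISS, L1-HIT, L1-HIT, MISS, MISS, L1-HIT, MISS, MISS, MISS, VC-HIT, L1-HIT, VC-HIT, VC-HIT]

  [0] addr=0x6a blk=13 s=1: MISS | VC []
  [1] addr=0x6b blk=13 s=1: L1-HIT | VC []
  [2] addr=0x92 blk=18 s=2: MISS | VC []
  [3] addr=0x97 blk=18 s=2: L1-HIT | VC []
  [4] addr=0x6f blk=13 s=1: L1-HIT | VC []
  [5] addr=0x2b blk=5 s=1: MISS | VC [13]
  [6] addr=0x2b blk=5 s=1: L1-HIT | VC [13]
  [7] addr=0x91 blk=18 s=2: L1-HIT | VC [13]
  [8] addr=0xf4 blk=30 s=2: MISS | VC [13, 18]
  [9] addr=0x73 blk=14 s=2: MISS | VC [13, 18, 30]
  [10] addr=0x2a blk=5 s=1: L1-HIT | VC [13, 18, 30]
  [11] addr=0x4d blk=9 s=1: MISS | VC [13, 18, 30, 5]
  [12] addr=0x37 blk=6 s=2: MISS | VC [13, 18, 30, 5, 14]
  [13] addr=0x54 blk=10 s=2: MISS | VC [13, 18, 30, 5, 14, 6]
  [14] addr=0x33 blk=6 s=2: VC-HIT | VC [13, 18, 30, 5, 14, 10]
  [15] addr=0x32 blk=6 s=2: L1-HIT | VC [13, 18, 30, 5, 14, 10]
  [16] addr=0x50 blk=10 s=2: VC-HIT | VC [13, 18, 30, 5, 14, 6]
  [17] addr=0x32 blk=6 s=2: VC-HIT | VC [13, 18, 30, 5, 14, 10]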